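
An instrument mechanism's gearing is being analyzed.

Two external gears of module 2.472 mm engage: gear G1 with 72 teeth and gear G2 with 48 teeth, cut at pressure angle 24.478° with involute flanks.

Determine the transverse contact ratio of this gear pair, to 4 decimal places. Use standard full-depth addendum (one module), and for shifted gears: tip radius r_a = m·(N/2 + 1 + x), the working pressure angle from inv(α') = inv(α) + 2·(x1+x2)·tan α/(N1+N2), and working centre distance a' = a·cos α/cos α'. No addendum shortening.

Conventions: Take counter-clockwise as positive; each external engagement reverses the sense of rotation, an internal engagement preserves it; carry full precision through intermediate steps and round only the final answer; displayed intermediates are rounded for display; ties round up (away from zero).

single-mesh involute tooth geometry (72T engaging 48T at module 2.472)
base radii: r_b1 = 80.993438, r_b2 = 53.995625
tip radii: r_a1 = 91.464000, r_a2 = 61.800000
no profile shift: α' = α, a' = a
action lengths: √(r_a1²−r_b1²) = 42.493839, √(r_a2²−r_b2²) = 30.061811
base pitch p_b = π·m·cos α = 7.068011
CR = (42.493839 + 30.061811 − 148.320000·sin 24.47800°)/7.068011 = 1.570481
contact ratio ≈ 1.5705

1.5705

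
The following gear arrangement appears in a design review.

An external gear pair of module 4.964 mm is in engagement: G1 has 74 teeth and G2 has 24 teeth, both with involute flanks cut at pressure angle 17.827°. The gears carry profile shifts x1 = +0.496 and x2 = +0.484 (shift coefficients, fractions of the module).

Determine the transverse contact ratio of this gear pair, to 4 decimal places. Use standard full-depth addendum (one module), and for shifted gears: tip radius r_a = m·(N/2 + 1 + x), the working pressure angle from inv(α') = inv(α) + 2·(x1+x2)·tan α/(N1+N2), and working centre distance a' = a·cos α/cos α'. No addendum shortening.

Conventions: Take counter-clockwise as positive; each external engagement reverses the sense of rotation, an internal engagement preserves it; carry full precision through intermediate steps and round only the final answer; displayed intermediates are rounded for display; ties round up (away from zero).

recognized (one external pair, fixed centres): single-mesh tooth geometry, m = 4.964, N1 = 74, N2 = 24
base radii: r_b1 = 174.849224, r_b2 = 56.707856
tip radii: r_a1 = 191.094144, r_a2 = 66.934576
inv(α') = inv(17.827°) + 2·(+0.496+0.484)·tan α/(74+24) = 0.01687662  ⇒  α' = 20.81616°
a' = a·cos α / cos α' = 243.2360·cos 17.827°/cos 20.81616° = 247.727367
action lengths: √(r_a1²−r_b1²) = 77.102016, √(r_a2²−r_b2²) = 35.559197
base pitch p_b = π·m·cos α = 14.846082
CR = (77.102016 + 35.559197 − 247.727367·sin 20.81616°)/14.846082 = 1.658766
contact ratio ≈ 1.6588

1.6588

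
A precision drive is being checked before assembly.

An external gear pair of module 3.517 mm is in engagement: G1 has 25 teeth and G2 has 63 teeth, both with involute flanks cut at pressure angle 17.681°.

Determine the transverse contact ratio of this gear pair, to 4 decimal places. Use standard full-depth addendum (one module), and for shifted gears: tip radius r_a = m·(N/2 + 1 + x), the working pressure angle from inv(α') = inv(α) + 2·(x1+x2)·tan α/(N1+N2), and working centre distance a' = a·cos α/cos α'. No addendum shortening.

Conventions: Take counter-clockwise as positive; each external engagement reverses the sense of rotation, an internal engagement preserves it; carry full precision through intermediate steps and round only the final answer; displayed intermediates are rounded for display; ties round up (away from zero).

class = single-mesh tooth geometry [involute pair 25T × 63T, m = 3.517]
base radii: r_b1 = 41.885810, r_b2 = 105.552242
tip radii: r_a1 = 47.479500, r_a2 = 114.302500
no profile shift: α' = α, a' = a
action lengths: √(r_a1²−r_b1²) = 22.358037, √(r_a2²−r_b2²) = 43.860981
base pitch p_b = π·m·cos α = 10.527052
CR = (22.358037 + 43.860981 − 154.748000·sin 17.68100°)/10.527052 = 1.825715
contact ratio ≈ 1.8257

1.8257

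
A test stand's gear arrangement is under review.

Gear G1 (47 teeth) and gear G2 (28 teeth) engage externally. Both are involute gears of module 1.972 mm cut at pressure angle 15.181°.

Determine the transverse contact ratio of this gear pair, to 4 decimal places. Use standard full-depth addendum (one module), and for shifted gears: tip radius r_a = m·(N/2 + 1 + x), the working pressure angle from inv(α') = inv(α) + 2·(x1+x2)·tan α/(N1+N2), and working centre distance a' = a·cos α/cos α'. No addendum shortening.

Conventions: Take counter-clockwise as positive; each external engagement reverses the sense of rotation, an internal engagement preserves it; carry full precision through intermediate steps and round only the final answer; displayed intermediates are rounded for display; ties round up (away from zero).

class = single-mesh tooth geometry [involute pair 47T × 28T, m = 1.972]
base radii: r_b1 = 44.724821, r_b2 = 26.644574
tip radii: r_a1 = 48.314000, r_a2 = 29.580000
no profile shift: α' = α, a' = a
action lengths: √(r_a1²−r_b1²) = 18.273833, √(r_a2²−r_b2²) = 12.846909
base pitch p_b = π·m·cos α = 5.979028
CR = (18.273833 + 12.846909 − 73.950000·sin 15.18100°)/5.979028 = 1.966125
contact ratio ≈ 1.9661

1.9661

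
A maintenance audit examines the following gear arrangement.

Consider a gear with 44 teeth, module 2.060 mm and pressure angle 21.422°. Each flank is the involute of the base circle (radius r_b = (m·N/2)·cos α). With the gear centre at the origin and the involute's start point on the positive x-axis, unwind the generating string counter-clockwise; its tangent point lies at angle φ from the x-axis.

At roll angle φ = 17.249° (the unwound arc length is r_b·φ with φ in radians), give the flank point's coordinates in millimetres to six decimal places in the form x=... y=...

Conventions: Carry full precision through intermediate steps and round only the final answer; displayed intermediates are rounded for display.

topology: single-mesh involute geometry — m = 2.060, N = 44
pitch radius r_p = m·N/2 = 2.060·44/2 = 45.320000
base radius r_b = r_p·cos α = 45.320000·cos 21.422° = 42.189097
roll angle φ = 17.249° = 0.30105184 rad
x = r_b·(cos φ + φ·sin φ) = 44.057842
y = r_b·(sin φ − φ·cos φ) = 0.380243

x=44.057842 y=0.380243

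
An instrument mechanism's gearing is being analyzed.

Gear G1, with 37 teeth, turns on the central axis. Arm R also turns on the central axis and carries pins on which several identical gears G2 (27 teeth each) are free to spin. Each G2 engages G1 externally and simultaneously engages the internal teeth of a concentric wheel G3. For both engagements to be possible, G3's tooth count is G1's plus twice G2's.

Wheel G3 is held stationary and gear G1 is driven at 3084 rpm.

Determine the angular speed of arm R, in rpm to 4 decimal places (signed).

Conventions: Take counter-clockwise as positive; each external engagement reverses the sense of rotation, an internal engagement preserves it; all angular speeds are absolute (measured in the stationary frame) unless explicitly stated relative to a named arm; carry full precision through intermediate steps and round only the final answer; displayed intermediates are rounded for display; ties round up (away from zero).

+891.4688 rpm

planetary set (37T centre, 27T on arm, 91T internal) — Willis relation
normalise by the input: solve with ω_sun = 1, then scale by 3084 rpm
ring teeth: 37 + 2·27 = 91
37(ω_sun−ω_arm) = −91(ω_ring−ω_arm),  ω_ring = 0, ω_sun = 1
37(1−ω_arm) = −91(0−ω_arm)  ⇒  128·ω_arm = 37  ⇒  ω_arm = 37/128
scale: ω_arm = 37/128 × 3084 rpm = +891.4688 rpm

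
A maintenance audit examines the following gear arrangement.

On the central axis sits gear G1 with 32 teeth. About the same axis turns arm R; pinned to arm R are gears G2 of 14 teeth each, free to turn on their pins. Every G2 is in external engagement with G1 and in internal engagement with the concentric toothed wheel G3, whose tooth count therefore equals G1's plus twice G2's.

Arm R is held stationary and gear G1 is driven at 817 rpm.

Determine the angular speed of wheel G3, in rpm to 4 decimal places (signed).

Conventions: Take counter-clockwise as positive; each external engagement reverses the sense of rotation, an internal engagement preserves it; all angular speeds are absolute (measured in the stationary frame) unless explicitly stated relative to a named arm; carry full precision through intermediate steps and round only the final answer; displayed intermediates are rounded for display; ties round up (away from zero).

recognized (axles ride arm R): planetary set, 32/14/60 teeth
normalise by the input: solve with ω_sun = 1, then scale by 817 rpm
ring teeth: 32 + 2·14 = 60
32(ω_sun−ω_arm) = −60(ω_ring−ω_arm),  ω_arm = 0, ω_sun = 1
ω_ring = 0 − (32/60)(1−0) = -8/15
scale: ω_ring = -8/15 × 817 rpm = -435.7333 rpm

-435.7333 rpm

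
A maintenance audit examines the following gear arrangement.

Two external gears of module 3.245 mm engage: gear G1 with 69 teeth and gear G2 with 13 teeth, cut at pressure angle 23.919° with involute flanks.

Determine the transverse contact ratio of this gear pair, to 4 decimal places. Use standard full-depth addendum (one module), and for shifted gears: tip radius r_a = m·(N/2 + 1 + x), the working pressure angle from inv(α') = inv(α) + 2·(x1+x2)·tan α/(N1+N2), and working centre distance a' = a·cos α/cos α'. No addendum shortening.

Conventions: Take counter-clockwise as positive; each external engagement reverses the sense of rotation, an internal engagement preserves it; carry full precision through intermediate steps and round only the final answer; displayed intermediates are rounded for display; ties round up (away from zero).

recognized (one external pair, fixed centres): single-mesh tooth geometry, m = 3.245, N1 = 69, N2 = 13
base radii: r_b1 = 102.337969, r_b2 = 19.281067
tip radii: r_a1 = 115.197500, r_a2 = 24.337500
no profile shift: α' = α, a' = a
action lengths: √(r_a1²−r_b1²) = 52.890491, √(r_a2²−r_b2²) = 14.851073
base pitch p_b = π·m·cos α = 9.318963
CR = (52.890491 + 14.851073 − 133.045000·sin 23.91900°)/9.318963 = 1.480762
contact ratio ≈ 1.4808

1.4808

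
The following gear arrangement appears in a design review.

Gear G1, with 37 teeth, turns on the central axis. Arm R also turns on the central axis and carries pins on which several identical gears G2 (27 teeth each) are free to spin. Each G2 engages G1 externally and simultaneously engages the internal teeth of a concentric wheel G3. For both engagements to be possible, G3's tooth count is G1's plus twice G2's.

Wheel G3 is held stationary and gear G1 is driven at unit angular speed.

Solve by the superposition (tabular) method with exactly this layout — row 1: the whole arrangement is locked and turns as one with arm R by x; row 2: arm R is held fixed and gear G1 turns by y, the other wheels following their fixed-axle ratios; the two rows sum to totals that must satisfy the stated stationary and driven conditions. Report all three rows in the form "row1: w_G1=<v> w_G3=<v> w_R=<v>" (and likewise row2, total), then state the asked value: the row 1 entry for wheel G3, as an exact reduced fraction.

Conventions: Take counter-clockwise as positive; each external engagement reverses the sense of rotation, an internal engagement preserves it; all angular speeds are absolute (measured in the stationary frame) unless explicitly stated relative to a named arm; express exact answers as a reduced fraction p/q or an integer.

row1: w_G1=37/128 w_G3=37/128 w_R=37/128
row2: w_G1=91/128 w_G3=-37/128 w_R=0
total: w_G1=1 w_G3=0 w_R=37/128
asked value: 37/128

recognized (axles ride arm R): planetary set, 37/27/91 teeth
row 1: whole set turns with the arm by x
row 2 (arm held, sun turns y): ω_ring = −(37/91)·y, ω_arm = 0
boundary: total ω_ring = x − (37/91)·y = 0 and total ω_sun = x + y = 1  ⇒  y = 91/128, x = 37/128
row 2 ring = −(37/91)·91/128 = -37/128
totals (row 1 + row 2): sun 37/128 + 91/128 = 1, ring 37/128 + (-37/128) = 0, arm 37/128 + 0 = 37/128
asked cell (row1, ring) = 37/128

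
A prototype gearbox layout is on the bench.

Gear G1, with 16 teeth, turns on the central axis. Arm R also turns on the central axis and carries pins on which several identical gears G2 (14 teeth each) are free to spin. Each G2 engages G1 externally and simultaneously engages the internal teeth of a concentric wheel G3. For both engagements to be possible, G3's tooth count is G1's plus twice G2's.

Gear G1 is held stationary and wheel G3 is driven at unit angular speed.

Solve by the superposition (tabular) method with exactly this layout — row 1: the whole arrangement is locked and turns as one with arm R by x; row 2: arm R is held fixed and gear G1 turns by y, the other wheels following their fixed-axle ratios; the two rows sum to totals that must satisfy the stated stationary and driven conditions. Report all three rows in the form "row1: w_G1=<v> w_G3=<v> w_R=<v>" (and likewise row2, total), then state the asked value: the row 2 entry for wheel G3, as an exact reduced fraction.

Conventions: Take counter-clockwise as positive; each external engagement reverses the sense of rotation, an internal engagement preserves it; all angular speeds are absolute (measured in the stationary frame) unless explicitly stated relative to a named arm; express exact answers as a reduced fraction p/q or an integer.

row1: w_G1=11/15 w_G3=11/15 w_R=11/15
row2: w_G1=-11/15 w_G3=4/15 w_R=0
total: w_G1=0 w_G3=1 w_R=11/15
asked value: 4/15

class = planetary set [G3 = 16+2·14 = 44; Willis about the carrier]
row 1 — lock + rotate with arm: ω_sun = ω_ring = ω_arm = x
row 2 — arm fixed, fixed-axis ratios: sun y, ring −(16/44)·y, arm 0
boundary: total ω_sun = x + y = 0 and total ω_ring = x − (16/44)·y = 1  ⇒  y = -11/15, x = 11/15
row 2 ring = −(16/44)·(-11/15) = 4/15
totals (row 1 + row 2): sun 11/15 + (-11/15) = 0, ring 11/15 + 4/15 = 1, arm 11/15 + 0 = 11/15
asked cell (row2, ring) = 4/15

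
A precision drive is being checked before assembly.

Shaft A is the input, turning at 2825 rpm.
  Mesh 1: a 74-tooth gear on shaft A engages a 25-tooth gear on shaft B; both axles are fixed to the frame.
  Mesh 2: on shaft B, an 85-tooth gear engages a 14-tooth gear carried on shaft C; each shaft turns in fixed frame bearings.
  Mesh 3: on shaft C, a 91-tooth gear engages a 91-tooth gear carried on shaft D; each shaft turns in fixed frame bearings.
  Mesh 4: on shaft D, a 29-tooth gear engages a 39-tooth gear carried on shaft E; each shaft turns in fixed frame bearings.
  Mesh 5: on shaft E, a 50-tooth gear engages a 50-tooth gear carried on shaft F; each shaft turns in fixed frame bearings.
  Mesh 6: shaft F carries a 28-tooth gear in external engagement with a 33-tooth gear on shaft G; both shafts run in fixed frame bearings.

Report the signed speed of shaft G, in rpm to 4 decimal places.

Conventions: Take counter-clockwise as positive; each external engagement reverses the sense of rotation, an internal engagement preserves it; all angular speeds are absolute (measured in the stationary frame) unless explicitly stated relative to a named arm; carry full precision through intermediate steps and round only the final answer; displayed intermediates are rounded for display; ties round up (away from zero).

topology: fixed-axis compound train — 6 meshes, A→G
mesh 1 [74T→25T]: ω = 2825.0000×74/25 = 8362.0000 rpm, sense flips to −
mesh 2 [85T→14T]: ω = 8362.0000×85/14 = 50769.2857 rpm, sense flips to +
mesh 3 [91T→91T]: ω = 50769.2857×91/91 = 50769.2857 rpm, sense flips to −
mesh 4 [29T→39T]: ω = 50769.2857×29/39 = 37751.5201 rpm, sense flips to +
mesh 5 [50T→50T]: ω = 37751.5201×50/50 = 37751.5201 rpm, sense flips to −
mesh 6 [28T→33T]: ω = 37751.5201×28/33 = 32031.5929 rpm, sense flips to +
signed output speed = +32031.5929 rpm

+32031.5929 rpm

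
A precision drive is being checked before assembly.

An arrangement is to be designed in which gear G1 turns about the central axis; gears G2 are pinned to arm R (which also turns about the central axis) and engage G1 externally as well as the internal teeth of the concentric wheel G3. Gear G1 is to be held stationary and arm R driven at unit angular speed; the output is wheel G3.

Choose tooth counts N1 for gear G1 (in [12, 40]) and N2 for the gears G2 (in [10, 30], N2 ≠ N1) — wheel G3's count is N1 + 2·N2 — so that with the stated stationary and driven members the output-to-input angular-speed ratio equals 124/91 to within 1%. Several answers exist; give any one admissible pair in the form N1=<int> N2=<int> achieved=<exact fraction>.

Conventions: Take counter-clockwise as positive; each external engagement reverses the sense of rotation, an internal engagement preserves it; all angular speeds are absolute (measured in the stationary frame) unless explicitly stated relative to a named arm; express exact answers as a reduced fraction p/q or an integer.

N1=33 N2=29 achieved=124/91

topology: planetary set — design target 124/91, arm = carrier (Willis)
Willis with ω_sun = 0: ω_ring/ω_arm = (N1+N3)/N3; set equal to 124/91  ⇒  N3/N1 = 1/(124/91 − 1) = 91/33
N3 = N1 + 2·N2  ⇒  N2/N1 = (N3/N1 − 1)/2 = (91/33 − 1)/2 = 29/33
smallest multiple with N1 ≥ 12 and N2 ≥ 10: k = 1  ⇒  N1 = 1·33 = 33, N2 = 1·29 = 29 (N1 ≤ 40, N2 ≤ 30, N2 ≠ N1 ✓), N3 = 33 + 2·29 = 91
check: (N1+N3)/N3 with N1 = 33, N3 = 91 gives 124/91; |achieved − target| = 0 ≤ 31/2275 ✓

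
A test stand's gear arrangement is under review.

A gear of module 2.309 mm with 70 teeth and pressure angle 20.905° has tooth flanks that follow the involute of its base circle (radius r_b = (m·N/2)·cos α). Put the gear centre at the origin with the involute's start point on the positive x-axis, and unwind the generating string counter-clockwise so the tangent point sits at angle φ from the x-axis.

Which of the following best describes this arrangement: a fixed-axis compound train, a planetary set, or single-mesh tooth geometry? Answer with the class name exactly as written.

topology: single-mesh involute geometry — m = 2.309, N = 70
classification: single-mesh tooth geometry

single-mesh tooth geometry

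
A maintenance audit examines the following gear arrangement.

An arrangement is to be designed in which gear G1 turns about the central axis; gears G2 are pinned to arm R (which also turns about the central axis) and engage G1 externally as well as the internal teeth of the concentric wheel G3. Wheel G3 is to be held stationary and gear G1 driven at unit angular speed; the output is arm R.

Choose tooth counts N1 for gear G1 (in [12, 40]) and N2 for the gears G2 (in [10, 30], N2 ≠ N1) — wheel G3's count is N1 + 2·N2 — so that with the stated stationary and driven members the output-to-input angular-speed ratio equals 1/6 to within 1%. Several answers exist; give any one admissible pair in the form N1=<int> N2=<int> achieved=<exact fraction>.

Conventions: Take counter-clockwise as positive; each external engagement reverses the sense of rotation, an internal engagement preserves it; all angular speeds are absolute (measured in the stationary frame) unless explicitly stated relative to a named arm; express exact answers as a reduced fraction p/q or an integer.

design class (target 1/6): planetary set
Willis with ω_ring = 0: ω_arm/ω_sun = N1/(N1+N3); set equal to 1/6  ⇒  N3/N1 = 1/(1/6) − 1 = 5
N3 = N1 + 2·N2  ⇒  N2/N1 = (N3/N1 − 1)/2 = (5 − 1)/2 = 2
smallest multiple with N1 ≥ 12 and N2 ≥ 10: k = 12  ⇒  N1 = 12·1 = 12, N2 = 12·2 = 24 (N1 ≤ 40, N2 ≤ 30, N2 ≠ N1 ✓), N3 = 12 + 2·24 = 60
check: N1/(N1+N3) with N1 = 12, N3 = 60 gives 1/6; |achieved − target| = 0 ≤ 1/600 ✓

N1=12 N2=24 achieved=1/6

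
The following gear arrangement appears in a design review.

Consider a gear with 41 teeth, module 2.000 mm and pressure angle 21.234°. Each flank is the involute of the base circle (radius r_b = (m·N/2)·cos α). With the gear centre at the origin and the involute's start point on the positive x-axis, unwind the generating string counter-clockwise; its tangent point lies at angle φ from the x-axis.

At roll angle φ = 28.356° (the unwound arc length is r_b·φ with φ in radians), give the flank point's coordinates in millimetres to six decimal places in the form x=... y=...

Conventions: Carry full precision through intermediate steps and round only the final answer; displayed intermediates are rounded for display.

x=42.613973 y=1.506682

topology: single-mesh involute geometry — m = 2.000, N = 41
pitch radius r_p = m·N/2 = 2.000·41/2 = 41.000000
base radius r_b = r_p·cos α = 41.000000·cos 21.234° = 38.216471
roll angle φ = 28.356° = 0.49490556 rad
x = r_b·(cos φ + φ·sin φ) = 42.613973
y = r_b·(sin φ − φ·cos φ) = 1.506682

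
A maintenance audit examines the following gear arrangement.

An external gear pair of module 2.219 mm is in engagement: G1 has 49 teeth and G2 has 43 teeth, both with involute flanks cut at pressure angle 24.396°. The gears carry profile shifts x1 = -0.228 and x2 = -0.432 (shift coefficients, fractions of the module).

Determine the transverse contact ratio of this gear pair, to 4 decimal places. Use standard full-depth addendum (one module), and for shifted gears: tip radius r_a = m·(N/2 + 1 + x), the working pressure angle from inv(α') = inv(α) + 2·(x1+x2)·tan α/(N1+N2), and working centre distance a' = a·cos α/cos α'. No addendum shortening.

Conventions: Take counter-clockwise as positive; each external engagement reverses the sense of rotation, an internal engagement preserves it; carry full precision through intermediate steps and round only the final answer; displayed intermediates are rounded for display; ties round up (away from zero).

class = single-mesh tooth geometry [involute pair 49T × 43T, m = 2.219]
base radii: r_b1 = 49.511340, r_b2 = 43.448727
tip radii: r_a1 = 56.078568, r_a2 = 48.968892
inv(α') = inv(24.396°) + 2·(-0.228-0.432)·tan α/(49+43) = 0.02123816  ⇒  α' = 22.40730°
a' = a·cos α / cos α' = 102.0740·cos 24.396°/cos 22.40730° = 100.551999
action lengths: √(r_a1²−r_b1²) = 26.333115, √(r_a2²−r_b2²) = 22.586732
base pitch p_b = π·m·cos α = 6.348754
CR = (26.333115 + 22.586732 − 100.551999·sin 22.40730°)/6.348754 = 1.668140
contact ratio ≈ 1.6681

1.6681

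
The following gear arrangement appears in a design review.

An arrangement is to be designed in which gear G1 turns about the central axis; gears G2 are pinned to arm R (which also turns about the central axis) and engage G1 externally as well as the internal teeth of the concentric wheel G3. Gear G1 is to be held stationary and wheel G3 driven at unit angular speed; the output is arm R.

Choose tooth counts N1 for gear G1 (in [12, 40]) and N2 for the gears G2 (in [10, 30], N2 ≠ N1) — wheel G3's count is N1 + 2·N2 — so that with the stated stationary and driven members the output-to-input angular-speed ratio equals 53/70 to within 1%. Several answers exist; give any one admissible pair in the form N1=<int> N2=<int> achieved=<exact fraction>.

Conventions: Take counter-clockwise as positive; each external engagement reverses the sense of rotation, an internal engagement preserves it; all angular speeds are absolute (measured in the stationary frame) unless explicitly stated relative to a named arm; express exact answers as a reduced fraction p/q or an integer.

N1=17 N2=18 achieved=53/70

design class (target 53/70): planetary set
Willis with ω_sun = 0: ω_arm/ω_ring = N3/(N1+N3); set equal to 53/70  ⇒  N3/N1 = (53/70)/(1 − 53/70) = 53/17
N3 = N1 + 2·N2  ⇒  N2/N1 = (N3/N1 − 1)/2 = (53/17 − 1)/2 = 18/17
smallest multiple with N1 ≥ 12 and N2 ≥ 10: k = 1  ⇒  N1 = 1·17 = 17, N2 = 1·18 = 18 (N1 ≤ 40, N2 ≤ 30, N2 ≠ N1 ✓), N3 = 17 + 2·18 = 53
check: N3/(N1+N3) with N1 = 17, N3 = 53 gives 53/70; |achieved − target| = 0 ≤ 53/7000 ✓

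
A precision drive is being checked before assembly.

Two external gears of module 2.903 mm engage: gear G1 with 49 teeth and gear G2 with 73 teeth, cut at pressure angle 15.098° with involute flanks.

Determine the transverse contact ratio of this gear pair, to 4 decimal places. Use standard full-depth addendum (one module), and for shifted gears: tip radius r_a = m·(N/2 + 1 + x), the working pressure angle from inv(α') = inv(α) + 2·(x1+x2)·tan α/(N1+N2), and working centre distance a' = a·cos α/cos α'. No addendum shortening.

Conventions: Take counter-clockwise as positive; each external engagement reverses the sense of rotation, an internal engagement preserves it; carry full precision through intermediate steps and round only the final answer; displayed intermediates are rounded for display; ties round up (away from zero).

2.1290

class = single-mesh tooth geometry [involute pair 49T × 73T, m = 2.903]
base radii: r_b1 = 68.668439, r_b2 = 102.301961
tip radii: r_a1 = 74.026500, r_a2 = 108.862500
no profile shift: α' = α, a' = a
action lengths: √(r_a1²−r_b1²) = 27.650825, √(r_a2²−r_b2²) = 37.220327
base pitch p_b = π·m·cos α = 8.805235
CR = (27.650825 + 37.220327 − 177.083000·sin 15.09800°)/8.805235 = 2.128983
contact ratio ≈ 2.1290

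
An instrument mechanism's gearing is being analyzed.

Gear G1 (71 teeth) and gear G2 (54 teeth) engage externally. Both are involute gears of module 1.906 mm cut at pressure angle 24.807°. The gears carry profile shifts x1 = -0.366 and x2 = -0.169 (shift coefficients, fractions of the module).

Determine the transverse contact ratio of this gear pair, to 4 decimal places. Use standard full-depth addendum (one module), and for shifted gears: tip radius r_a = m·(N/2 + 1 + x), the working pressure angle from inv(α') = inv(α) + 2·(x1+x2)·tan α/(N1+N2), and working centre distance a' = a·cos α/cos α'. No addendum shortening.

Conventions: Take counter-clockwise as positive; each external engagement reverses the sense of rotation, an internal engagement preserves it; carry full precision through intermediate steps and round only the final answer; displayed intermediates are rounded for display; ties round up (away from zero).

topology: single-mesh involute geometry — m = 1.906, 71T/54T pair
base radii: r_b1 = 61.419480, r_b2 = 46.713407
tip radii: r_a1 = 68.871404, r_a2 = 53.045886
inv(α') = inv(24.807°) + 2·(-0.366-0.169)·tan α/(71+54) = 0.02529276  ⇒  α' = 23.69003°
a' = a·cos α / cos α' = 119.1250·cos 24.807°/cos 23.69003° = 118.083484
action lengths: √(r_a1²−r_b1²) = 31.159554, √(r_a2²−r_b2²) = 25.134113
base pitch p_b = π·m·cos α = 5.435352
CR = (31.159554 + 25.134113 − 118.083484·sin 23.69003°)/5.435352 = 1.628062
contact ratio ≈ 1.6281

1.6281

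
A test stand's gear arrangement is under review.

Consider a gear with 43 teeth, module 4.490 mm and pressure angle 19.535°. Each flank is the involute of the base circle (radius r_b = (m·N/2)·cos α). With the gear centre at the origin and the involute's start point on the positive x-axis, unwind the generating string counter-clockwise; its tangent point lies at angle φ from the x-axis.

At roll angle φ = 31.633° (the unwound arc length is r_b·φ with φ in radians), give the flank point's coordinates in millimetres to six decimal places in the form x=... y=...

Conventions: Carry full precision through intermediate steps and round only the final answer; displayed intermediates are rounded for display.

topology: single-mesh involute geometry — m = 4.490, N = 43
pitch radius r_p = m·N/2 = 4.490·43/2 = 96.535000
base radius r_b = r_p·cos α = 96.535000·cos 19.535° = 90.978195
roll angle φ = 31.633° = 0.55210000 rad
x = r_b·(cos φ + φ·sin φ) = 103.805066
y = r_b·(sin φ − φ·cos φ) = 4.949635

x=103.805066 y=4.949635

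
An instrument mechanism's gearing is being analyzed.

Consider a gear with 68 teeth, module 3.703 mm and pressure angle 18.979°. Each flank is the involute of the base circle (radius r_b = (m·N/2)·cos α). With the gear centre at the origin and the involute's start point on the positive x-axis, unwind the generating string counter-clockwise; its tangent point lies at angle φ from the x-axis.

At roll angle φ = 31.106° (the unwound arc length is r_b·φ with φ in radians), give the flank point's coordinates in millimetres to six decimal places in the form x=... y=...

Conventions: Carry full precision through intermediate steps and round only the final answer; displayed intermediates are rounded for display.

x=135.331538 y=6.165182

class = single-mesh tooth geometry [base-circle involute, m = 3.703, 68T]
pitch radius r_p = m·N/2 = 3.703·68/2 = 125.902000
base radius r_b = r_p·cos α = 125.902000·cos 18.979° = 119.057695
roll angle φ = 31.106° = 0.54290212 rad
x = r_b·(cos φ + φ·sin φ) = 135.331538
y = r_b·(sin φ − φ·cos φ) = 6.165182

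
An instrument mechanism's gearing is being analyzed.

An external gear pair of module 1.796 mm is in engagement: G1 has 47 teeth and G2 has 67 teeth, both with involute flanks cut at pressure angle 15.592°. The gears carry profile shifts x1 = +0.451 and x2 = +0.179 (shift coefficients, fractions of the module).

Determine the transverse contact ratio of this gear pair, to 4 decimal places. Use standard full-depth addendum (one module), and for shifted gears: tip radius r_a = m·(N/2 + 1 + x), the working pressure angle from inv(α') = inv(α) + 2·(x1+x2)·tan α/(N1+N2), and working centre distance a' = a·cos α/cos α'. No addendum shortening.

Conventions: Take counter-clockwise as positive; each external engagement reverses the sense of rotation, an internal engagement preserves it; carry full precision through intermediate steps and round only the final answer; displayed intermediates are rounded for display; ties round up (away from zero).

recognized (one external pair, fixed centres): single-mesh tooth geometry, m = 1.796, N1 = 47, N2 = 67
base radii: r_b1 = 40.652824, r_b2 = 57.951898
tip radii: r_a1 = 44.811996, r_a2 = 62.283484
inv(α') = inv(15.592°) + 2·(+0.451+0.179)·tan α/(47+67) = 0.01000706  ⇒  α' = 17.58080°
a' = a·cos α / cos α' = 102.3720·cos 15.592°/cos 17.58080° = 103.436019
action lengths: √(r_a1²−r_b1²) = 18.853724, √(r_a2²−r_b2²) = 22.821261
base pitch p_b = π·m·cos α = 5.434664
CR = (18.853724 + 22.821261 − 103.436019·sin 17.58080°)/5.434664 = 1.919545
contact ratio ≈ 1.9195

1.9195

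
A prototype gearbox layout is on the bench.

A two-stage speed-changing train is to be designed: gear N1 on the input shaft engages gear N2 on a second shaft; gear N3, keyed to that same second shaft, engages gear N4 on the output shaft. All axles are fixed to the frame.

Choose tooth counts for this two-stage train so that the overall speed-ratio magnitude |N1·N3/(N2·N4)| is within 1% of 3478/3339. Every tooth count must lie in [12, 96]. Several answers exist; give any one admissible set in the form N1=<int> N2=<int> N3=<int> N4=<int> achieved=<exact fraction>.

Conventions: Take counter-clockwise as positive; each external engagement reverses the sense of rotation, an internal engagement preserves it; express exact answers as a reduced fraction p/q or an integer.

N1=37 N2=53 N3=94 N4=63 achieved=3478/3339

2-stage fixed-axis compound train for ratio 3478/3339
target = 3478/3339 in lowest terms: an exact hit needs N1·N3 = k·3478 and N2·N4 = k·3339 for one integer k, every count in [12, 96]; additionally prefer no 1:1 stage (N1 ≠ N2, N3 ≠ N4)
k = 1: N1·N3 = 3478 = 37·94, N2·N4 = 3339 = 53·63
achieved = 37·94/(53·63) = 3478/3339; |achieved − target| = 0 ≤ 1739/166950 ✓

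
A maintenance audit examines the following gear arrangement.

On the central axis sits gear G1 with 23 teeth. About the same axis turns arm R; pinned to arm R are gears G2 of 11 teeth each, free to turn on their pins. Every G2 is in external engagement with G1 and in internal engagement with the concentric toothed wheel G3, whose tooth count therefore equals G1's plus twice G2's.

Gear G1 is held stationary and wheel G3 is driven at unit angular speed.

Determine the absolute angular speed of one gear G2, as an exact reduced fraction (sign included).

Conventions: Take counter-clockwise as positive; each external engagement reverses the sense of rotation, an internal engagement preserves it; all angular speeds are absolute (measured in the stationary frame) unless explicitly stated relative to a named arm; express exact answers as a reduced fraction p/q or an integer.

45/22

recognized (axles ride arm R): planetary set, 23/11/45 teeth
ring teeth: 23 + 2·11 = 45
23(ω_sun−ω_arm) = −45(ω_ring−ω_arm),  ω_sun = 0, ω_ring = 1
23(0−ω_arm) = −45(1−ω_arm)  ⇒  68·ω_arm = 45  ⇒  ω_arm = 45/68
sun–planet mesh: 23·(0−45/68) = −11·(ω_p−ω_arm)  ⇒  ω_p−ω_arm = 1035/748
ω_p = 45/68 + 1035/748 = 45/22
exact speed ratio = 45/22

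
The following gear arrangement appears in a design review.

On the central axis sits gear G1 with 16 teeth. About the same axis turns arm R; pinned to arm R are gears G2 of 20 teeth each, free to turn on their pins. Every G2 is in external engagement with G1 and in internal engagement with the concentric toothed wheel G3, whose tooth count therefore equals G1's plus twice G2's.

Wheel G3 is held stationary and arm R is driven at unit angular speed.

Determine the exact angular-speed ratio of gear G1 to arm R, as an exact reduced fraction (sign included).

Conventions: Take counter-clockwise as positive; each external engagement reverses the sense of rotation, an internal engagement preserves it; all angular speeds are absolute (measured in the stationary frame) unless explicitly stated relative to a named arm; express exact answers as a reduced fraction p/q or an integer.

planetary set (16T centre, 20T on arm, 56T internal) — Willis relation
ring teeth: 16 + 2·20 = 56
16(ω_sun−ω_arm) = −56(ω_ring−ω_arm),  ω_ring = 0, ω_arm = 1
ω_sun = 1 − (56/16)(0−1) = 9/2
ω_out/ω_in = 9/2

9/2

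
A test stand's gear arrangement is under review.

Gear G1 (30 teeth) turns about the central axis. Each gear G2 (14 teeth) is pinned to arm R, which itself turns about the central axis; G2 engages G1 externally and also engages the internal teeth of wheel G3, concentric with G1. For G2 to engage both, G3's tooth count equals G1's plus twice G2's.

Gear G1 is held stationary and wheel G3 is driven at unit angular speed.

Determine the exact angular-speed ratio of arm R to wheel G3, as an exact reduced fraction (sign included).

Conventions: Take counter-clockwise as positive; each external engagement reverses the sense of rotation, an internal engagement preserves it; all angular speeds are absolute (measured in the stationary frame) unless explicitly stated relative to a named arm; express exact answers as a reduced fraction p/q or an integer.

29/44

planetary set (30T centre, 14T on arm, 58T internal) — Willis relation
ring teeth: 30 + 2·14 = 58
30(ω_sun−ω_arm) = −58(ω_ring−ω_arm),  ω_sun = 0, ω_ring = 1
30(0−ω_arm) = −58(1−ω_arm)  ⇒  88·ω_arm = 58  ⇒  ω_arm = 29/44
ω_out/ω_in = 29/44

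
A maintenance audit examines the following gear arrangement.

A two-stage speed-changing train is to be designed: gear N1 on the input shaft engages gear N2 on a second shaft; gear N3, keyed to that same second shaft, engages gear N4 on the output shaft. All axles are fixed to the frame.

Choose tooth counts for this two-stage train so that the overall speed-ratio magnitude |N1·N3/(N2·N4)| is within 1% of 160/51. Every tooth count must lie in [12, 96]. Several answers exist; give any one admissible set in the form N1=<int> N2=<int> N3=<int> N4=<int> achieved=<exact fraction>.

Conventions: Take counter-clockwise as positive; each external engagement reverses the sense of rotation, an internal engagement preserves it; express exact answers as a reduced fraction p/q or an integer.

design class (target 160/51): fixed-axis compound train
target = 160/51 in lowest terms: an exact hit needs N1·N3 = k·160 and N2·N4 = k·51 for one integer k, every count in [12, 96]; additionally prefer no 1:1 stage (N1 ≠ N2, N3 ≠ N4)
k = 1…3: no 1:1-free in-range split of k·160 and k·51 into factor pairs; take k = 4
k = 4: N1·N3 = 640 = 16·40, N2·N4 = 204 = 12·17
achieved = 16·40/(12·17) = 160/51; |achieved − target| = 0 ≤ 8/255 ✓

N1=16 N2=12 N3=40 N4=17 achieved=160/51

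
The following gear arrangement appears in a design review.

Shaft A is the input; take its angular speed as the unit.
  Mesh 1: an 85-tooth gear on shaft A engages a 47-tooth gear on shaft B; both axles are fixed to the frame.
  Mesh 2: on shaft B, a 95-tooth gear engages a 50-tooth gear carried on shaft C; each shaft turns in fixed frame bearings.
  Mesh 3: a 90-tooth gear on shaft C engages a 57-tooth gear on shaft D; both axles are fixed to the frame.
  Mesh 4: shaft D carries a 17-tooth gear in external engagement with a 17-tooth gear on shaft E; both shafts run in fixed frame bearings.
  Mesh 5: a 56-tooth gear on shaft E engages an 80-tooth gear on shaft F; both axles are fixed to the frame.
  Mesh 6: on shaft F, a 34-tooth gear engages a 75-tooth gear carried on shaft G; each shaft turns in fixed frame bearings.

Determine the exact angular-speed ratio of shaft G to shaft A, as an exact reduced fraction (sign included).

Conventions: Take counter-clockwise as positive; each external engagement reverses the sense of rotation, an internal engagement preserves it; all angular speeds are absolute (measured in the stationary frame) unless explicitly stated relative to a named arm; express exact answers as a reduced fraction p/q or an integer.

class = fixed-axis compound train [6 meshes; 6 ratios multiply, 6 sense flips]
mesh 1 [85T→47T]: running ratio 85/47, sense −
mesh 2 [95T→50T]: running ratio 323/94, sense +
mesh 3 [90T→57T]: running ratio 255/47, sense −
mesh 4 [17T→17T]: running ratio 255/47, sense +
mesh 5 [56T→80T]: running ratio 357/94, sense −
mesh 6 [34T→75T]: running ratio 2023/1175, sense +
ω_out/ω_in = 2023/1175

2023/1175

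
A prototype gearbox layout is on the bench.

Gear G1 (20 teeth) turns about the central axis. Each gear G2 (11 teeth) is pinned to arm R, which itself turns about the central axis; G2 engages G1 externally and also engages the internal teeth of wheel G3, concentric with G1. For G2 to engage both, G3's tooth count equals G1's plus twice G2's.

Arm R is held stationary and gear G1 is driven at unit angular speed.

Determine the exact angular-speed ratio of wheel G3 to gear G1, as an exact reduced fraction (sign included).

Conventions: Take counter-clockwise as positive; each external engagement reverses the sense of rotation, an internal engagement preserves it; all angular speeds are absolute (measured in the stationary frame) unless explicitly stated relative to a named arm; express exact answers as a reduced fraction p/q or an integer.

recognized (axles ride arm R): planetary set, 20/11/42 teeth
ring teeth: 20 + 2·11 = 42
20(ω_sun−ω_arm) = −42(ω_ring−ω_arm),  ω_arm = 0, ω_sun = 1
ω_ring = 0 − (20/42)(1−0) = -10/21
ω_out/ω_in = -10/21

-10/21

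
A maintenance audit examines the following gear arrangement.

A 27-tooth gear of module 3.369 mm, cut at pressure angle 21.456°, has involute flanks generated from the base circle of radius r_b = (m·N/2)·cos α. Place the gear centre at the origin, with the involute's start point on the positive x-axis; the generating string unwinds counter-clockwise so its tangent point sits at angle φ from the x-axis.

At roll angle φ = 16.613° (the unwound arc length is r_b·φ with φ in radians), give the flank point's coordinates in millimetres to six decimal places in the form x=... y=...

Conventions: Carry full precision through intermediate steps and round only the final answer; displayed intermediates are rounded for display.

topology: single-mesh involute geometry — m = 3.369, N = 27
pitch radius r_p = m·N/2 = 3.369·27/2 = 45.481500
base radius r_b = r_p·cos α = 45.481500·cos 21.456° = 42.329575
roll angle φ = 16.613° = 0.28995155 rad
x = r_b·(cos φ + φ·sin φ) = 44.071715
y = r_b·(sin φ − φ·cos φ) = 0.341070

x=44.071715 y=0.341070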